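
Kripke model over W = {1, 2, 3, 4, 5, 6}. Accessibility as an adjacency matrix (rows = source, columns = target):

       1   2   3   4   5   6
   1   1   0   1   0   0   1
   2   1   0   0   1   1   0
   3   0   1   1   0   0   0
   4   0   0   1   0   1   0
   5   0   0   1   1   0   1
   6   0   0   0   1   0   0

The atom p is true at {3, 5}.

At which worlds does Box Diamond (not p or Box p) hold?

{1, 3, 4}

1: successors {1, 3, 6}; Diamond (not p or Box p) there: 1:T, 3:T, 6:T. ✓
2: successors {1, 4, 5}; Diamond (not p or Box p) there: 1:T, 4:F, 5:T. ✗
3: successors {2, 3}; Diamond (not p or Box p) there: 2:T, 3:T. ✓
4: successors {3, 5}; Diamond (not p or Box p) there: 3:T, 5:T. ✓
5: successors {3, 4, 6}; Diamond (not p or Box p) there: 3:T, 4:F, 6:T. ✗
6: successors {4}; Diamond (not p or Box p) there: 4:F. ✗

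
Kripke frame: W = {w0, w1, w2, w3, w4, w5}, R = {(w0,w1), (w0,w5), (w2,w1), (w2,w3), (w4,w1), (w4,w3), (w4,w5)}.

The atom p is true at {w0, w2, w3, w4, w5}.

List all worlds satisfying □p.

w0: successors {w1, w5}; p there: w1:F, w5:T. ✗
w1: no successors, so □p holds vacuously. ✓
w2: successors {w1, w3}; p there: w1:F, w3:T. ✗
w3: no successors, so □p holds vacuously. ✓
w4: successors {w1, w3, w5}; p there: w1:F, w3:T, w5:T. ✗
w5: no successors, so □p holds vacuously. ✓

{w1, w3, w5}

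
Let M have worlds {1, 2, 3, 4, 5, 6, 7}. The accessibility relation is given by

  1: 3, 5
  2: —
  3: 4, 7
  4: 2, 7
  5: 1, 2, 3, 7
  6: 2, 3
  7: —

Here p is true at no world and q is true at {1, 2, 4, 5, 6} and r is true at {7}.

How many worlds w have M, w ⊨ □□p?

3

1: successors {3, 5}; □p there: 3:F, 5:F. ✗
2: no successors, so □□p holds vacuously. ✓
3: successors {4, 7}; □p there: 4:F, 7:T. ✗
4: successors {2, 7}; □p there: 2:T, 7:T. ✓
5: successors {1, 2, 3, 7}; □p there: 1:F, 2:T, 3:F, 7:T. ✗
6: successors {2, 3}; □p there: 2:T, 3:F. ✗
7: no successors, so □□p holds vacuously. ✓
Satisfying worlds: {2, 4, 7}.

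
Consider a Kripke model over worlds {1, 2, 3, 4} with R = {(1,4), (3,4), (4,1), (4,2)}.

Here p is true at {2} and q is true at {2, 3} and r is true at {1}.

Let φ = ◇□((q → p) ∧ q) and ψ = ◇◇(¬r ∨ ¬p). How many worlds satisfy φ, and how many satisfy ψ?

1 and 3

For ◇□((q → p) ∧ q):
1: successors {4}; □((q → p) ∧ q) there: 4:F. ✗
2: no successors, so ◇□((q → p) ∧ q) fails. ✗
3: successors {4}; □((q → p) ∧ q) there: 4:F. ✗
4: successors {1, 2}; □((q → p) ∧ q) there: 1:F, 2:T. ✓
— 1 world.
For ◇◇(¬r ∨ ¬p):
1: successors {4}; ◇(¬r ∨ ¬p) there: 4:T. ✓
2: no successors, so ◇◇(¬r ∨ ¬p) fails. ✗
3: successors {4}; ◇(¬r ∨ ¬p) there: 4:T. ✓
4: successors {1, 2}; ◇(¬r ∨ ¬p) there: 1:T, 2:F. ✓
— 3 worlds.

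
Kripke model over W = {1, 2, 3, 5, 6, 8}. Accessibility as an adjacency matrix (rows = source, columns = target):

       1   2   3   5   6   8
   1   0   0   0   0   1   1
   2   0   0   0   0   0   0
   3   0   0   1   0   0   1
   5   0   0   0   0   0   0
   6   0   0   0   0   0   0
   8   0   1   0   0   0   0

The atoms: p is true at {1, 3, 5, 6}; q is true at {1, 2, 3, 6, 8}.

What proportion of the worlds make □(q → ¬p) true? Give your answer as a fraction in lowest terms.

2/3

1: successors {6, 8}; q → ¬p there: 6:F, 8:T. ✗
2: no successors, so □(q → ¬p) holds vacuously. ✓
3: successors {3, 8}; q → ¬p there: 3:F, 8:T. ✗
5: no successors, so □(q → ¬p) holds vacuously. ✓
6: no successors, so □(q → ¬p) holds vacuously. ✓
8: successors {2}; q → ¬p there: 2:T. ✓
That's 4 of 6 worlds, so 4/6 = 2/3.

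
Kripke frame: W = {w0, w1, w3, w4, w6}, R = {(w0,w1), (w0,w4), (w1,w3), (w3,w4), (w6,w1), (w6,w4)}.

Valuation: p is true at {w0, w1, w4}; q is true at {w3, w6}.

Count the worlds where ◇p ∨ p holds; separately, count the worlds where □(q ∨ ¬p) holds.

5 and 2

For ◇p ∨ p:
w0: ◇p is T, p is T. ✓
w1: ◇p is F, p is T. ✓
w3: ◇p is T, p is F. ✓
w4: ◇p is F, p is T. ✓
w6: ◇p is T, p is F. ✓
— 5 worlds.
For □(q ∨ ¬p):
w0: successors {w1, w4}; q ∨ ¬p there: w1:F, w4:F. ✗
w1: successors {w3}; q ∨ ¬p there: w3:T. ✓
w3: successors {w4}; q ∨ ¬p there: w4:F. ✗
w4: no successors, so □(q ∨ ¬p) holds vacuously. ✓
w6: successors {w1, w4}; q ∨ ¬p there: w1:F, w4:F. ✗
— 2 worlds.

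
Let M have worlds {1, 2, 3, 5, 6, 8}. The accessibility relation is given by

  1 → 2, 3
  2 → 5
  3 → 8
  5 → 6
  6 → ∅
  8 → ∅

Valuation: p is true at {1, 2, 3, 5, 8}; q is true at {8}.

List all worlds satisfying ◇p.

{1, 2, 3}

1: successors {2, 3}; p there: 2:T, 3:T. ✓
2: successors {5}; p there: 5:T. ✓
3: successors {8}; p there: 8:T. ✓
5: successors {6}; p there: 6:F. ✗
6: no successors, so ◇p fails. ✗
8: no successors, so ◇p fails. ✗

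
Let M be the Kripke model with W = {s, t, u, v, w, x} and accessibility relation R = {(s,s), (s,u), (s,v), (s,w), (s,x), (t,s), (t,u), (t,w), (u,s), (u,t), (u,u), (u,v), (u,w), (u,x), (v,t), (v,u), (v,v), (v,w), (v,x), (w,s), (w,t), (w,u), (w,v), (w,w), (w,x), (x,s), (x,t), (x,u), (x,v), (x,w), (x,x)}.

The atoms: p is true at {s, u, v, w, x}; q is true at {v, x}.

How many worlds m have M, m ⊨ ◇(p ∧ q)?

5

s: successors {s, u, v, w, x}; p ∧ q there: s:F, u:F, v:T, w:F, x:T. ✓
t: successors {s, u, w}; p ∧ q there: s:F, u:F, w:F. ✗
u: successors {s, t, u, v, w, x}; p ∧ q there: s:F, t:F, u:F, v:T, w:F, x:T. ✓
v: successors {t, u, v, w, x}; p ∧ q there: t:F, u:F, v:T, w:F, x:T. ✓
w: successors {s, t, u, v, w, x}; p ∧ q there: s:F, t:F, u:F, v:T, w:F, x:T. ✓
x: successors {s, t, u, v, w, x}; p ∧ q there: s:F, t:F, u:F, v:T, w:F, x:T. ✓
Satisfying worlds: {s, u, v, w, x}.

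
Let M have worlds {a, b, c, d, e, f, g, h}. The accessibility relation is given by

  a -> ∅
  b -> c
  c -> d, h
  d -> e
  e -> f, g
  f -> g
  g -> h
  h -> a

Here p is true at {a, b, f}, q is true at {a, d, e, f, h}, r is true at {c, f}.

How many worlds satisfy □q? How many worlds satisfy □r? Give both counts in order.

5 and 2

For □q:
a: no successors, so □q holds vacuously. ✓
b: successors {c}; q there: c:F. ✗
c: successors {d, h}; q there: d:T, h:T. ✓
d: successors {e}; q there: e:T. ✓
e: successors {f, g}; q there: f:T, g:F. ✗
f: successors {g}; q there: g:F. ✗
g: successors {h}; q there: h:T. ✓
h: successors {a}; q there: a:T. ✓
— 5 worlds.
For □r:
a: no successors, so □r holds vacuously. ✓
b: successors {c}; r there: c:T. ✓
c: successors {d, h}; r there: d:F, h:F. ✗
d: successors {e}; r there: e:F. ✗
e: successors {f, g}; r there: f:T, g:F. ✗
f: successors {g}; r there: g:F. ✗
g: successors {h}; r there: h:F. ✗
h: successors {a}; r there: a:F. ✗
— 2 worlds.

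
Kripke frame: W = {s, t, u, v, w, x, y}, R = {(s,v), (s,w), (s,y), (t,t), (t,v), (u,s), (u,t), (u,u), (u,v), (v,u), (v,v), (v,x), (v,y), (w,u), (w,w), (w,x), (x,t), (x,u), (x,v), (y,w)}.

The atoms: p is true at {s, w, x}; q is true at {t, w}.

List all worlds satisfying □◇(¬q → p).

s: successors {v, w, y}; ◇(¬q → p) there: v:T, w:T, y:T. ✓
t: successors {t, v}; ◇(¬q → p) there: t:T, v:T. ✓
u: successors {s, t, u, v}; ◇(¬q → p) there: s:T, t:T, u:T, v:T. ✓
v: successors {u, v, x, y}; ◇(¬q → p) there: u:T, v:T, x:T, y:T. ✓
w: successors {u, w, x}; ◇(¬q → p) there: u:T, w:T, x:T. ✓
x: successors {t, u, v}; ◇(¬q → p) there: t:T, u:T, v:T. ✓
y: successors {w}; ◇(¬q → p) there: w:T. ✓

{s, t, u, v, w, x, y}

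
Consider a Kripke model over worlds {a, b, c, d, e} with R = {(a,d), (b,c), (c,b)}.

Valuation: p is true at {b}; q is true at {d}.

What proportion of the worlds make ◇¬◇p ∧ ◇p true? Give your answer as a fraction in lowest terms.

1/5

a: ◇¬◇p is T, ◇p is F. ✗
b: ◇¬◇p is F, ◇p is F. ✗
c: ◇¬◇p is T, ◇p is T. ✓
d: ◇¬◇p is F, ◇p is F. ✗
e: ◇¬◇p is F, ◇p is F. ✗
That's 1 of 5 worlds, so 1/5.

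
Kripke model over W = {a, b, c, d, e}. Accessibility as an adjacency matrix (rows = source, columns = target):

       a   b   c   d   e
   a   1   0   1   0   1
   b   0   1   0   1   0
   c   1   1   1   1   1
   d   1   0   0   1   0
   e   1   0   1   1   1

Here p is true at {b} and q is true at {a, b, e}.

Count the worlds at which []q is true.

a: successors {a, c, e}; q there: a:T, c:F, e:T. ✗
b: successors {b, d}; q there: b:T, d:F. ✗
c: successors {a, b, c, d, e}; q there: a:T, b:T, c:F, d:F, e:T. ✗
d: successors {a, d}; q there: a:T, d:F. ✗
e: successors {a, c, d, e}; q there: a:T, c:F, d:F, e:T. ✗
Satisfying worlds: ∅.

0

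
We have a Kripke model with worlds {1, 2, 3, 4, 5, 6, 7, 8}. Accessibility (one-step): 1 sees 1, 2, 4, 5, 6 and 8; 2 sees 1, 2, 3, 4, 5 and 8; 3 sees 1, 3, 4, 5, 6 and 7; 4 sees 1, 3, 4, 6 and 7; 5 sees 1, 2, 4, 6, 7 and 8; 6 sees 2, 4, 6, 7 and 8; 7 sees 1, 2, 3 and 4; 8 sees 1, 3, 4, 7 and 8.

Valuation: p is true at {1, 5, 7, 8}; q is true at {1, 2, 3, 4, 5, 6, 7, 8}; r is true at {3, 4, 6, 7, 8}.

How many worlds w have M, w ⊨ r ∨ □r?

1: r is F, □r is F. ✗
2: r is F, □r is F. ✗
3: r is T, □r is F. ✓
4: r is T, □r is F. ✓
5: r is F, □r is F. ✗
6: r is T, □r is F. ✓
7: r is T, □r is F. ✓
8: r is T, □r is F. ✓
Satisfying worlds: {3, 4, 6, 7, 8}.

5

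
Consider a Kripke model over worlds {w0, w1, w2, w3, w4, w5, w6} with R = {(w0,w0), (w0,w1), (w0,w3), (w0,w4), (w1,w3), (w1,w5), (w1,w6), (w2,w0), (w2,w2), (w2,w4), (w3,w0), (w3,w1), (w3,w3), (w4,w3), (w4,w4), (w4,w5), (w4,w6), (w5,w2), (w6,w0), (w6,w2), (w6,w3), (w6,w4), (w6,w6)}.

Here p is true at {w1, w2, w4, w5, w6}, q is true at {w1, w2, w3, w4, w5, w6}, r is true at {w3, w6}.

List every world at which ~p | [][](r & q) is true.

w0: ~p is T, [][](r & q) is F. ✓
w1: ~p is F, [][](r & q) is F. ✗
w2: ~p is F, [][](r & q) is F. ✗
w3: ~p is T, [][](r & q) is F. ✓
w4: ~p is F, [][](r & q) is F. ✗
w5: ~p is F, [][](r & q) is F. ✗
w6: ~p is F, [][](r & q) is F. ✗

{w0, w3}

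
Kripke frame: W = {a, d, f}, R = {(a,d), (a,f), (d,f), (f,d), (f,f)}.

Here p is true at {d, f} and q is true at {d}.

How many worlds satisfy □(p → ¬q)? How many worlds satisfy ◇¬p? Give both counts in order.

1 and 0

For □(p → ¬q):
a: successors {d, f}; p → ¬q there: d:F, f:T. ✗
d: successors {f}; p → ¬q there: f:T. ✓
f: successors {d, f}; p → ¬q there: d:F, f:T. ✗
— 1 world.
For ◇¬p:
a: successors {d, f}; ¬p there: d:F, f:F. ✗
d: successors {f}; ¬p there: f:F. ✗
f: successors {d, f}; ¬p there: d:F, f:F. ✗
— 0 worlds.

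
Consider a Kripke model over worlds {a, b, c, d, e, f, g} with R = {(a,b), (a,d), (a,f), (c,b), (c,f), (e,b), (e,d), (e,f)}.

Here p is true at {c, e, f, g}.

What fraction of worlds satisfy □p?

4/7

a: successors {b, d, f}; p there: b:F, d:F, f:T. ✗
b: no successors, so □p holds vacuously. ✓
c: successors {b, f}; p there: b:F, f:T. ✗
d: no successors, so □p holds vacuously. ✓
e: successors {b, d, f}; p there: b:F, d:F, f:T. ✗
f: no successors, so □p holds vacuously. ✓
g: no successors, so □p holds vacuously. ✓
That's 4 of 7 worlds, so 4/7.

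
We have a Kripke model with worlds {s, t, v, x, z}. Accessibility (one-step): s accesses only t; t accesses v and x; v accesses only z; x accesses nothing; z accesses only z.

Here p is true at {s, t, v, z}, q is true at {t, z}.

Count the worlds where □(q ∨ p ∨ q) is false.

1

s: successors {t}; q ∨ p ∨ q there: t:T. ✓
t: successors {v, x}; q ∨ p ∨ q there: v:T, x:F. ✗
v: successors {z}; q ∨ p ∨ q there: z:T. ✓
x: no successors, so □(q ∨ p ∨ q) holds vacuously. ✓
z: successors {z}; q ∨ p ∨ q there: z:T. ✓
Satisfying worlds: {s, v, x, z}.
So □(q ∨ p ∨ q) fails at the other 1 world.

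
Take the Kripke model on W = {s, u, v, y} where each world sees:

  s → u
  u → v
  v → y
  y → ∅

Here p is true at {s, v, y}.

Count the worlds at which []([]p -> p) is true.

3

s: successors {u}; []p -> p there: u:F. ✗
u: successors {v}; []p -> p there: v:T. ✓
v: successors {y}; []p -> p there: y:T. ✓
y: no successors, so []([]p -> p) holds vacuously. ✓
Satisfying worlds: {u, v, y}.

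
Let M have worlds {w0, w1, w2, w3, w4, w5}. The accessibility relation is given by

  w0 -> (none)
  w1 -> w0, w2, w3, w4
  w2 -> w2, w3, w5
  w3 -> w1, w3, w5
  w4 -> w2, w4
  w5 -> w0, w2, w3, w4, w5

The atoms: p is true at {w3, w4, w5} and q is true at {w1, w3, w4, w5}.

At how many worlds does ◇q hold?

w0: no successors, so ◇q fails. ✗
w1: successors {w0, w2, w3, w4}; q there: w0:F, w2:F, w3:T, w4:T. ✓
w2: successors {w2, w3, w5}; q there: w2:F, w3:T, w5:T. ✓
w3: successors {w1, w3, w5}; q there: w1:T, w3:T, w5:T. ✓
w4: successors {w2, w4}; q there: w2:F, w4:T. ✓
w5: successors {w0, w2, w3, w4, w5}; q there: w0:F, w2:F, w3:T, w4:T, w5:T. ✓
Satisfying worlds: {w1, w2, w3, w4, w5}.

5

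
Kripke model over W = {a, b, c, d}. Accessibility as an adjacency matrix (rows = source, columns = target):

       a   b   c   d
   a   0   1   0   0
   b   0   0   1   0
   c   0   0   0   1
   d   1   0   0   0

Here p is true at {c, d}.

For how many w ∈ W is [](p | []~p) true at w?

3

a: successors {b}; p | []~p there: b:F. ✗
b: successors {c}; p | []~p there: c:T. ✓
c: successors {d}; p | []~p there: d:T. ✓
d: successors {a}; p | []~p there: a:T. ✓
Satisfying worlds: {b, c, d}.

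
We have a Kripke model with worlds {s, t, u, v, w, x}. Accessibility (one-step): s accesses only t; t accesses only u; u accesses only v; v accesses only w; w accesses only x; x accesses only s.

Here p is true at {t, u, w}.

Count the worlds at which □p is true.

3

s: successors {t}; p there: t:T. ✓
t: successors {u}; p there: u:T. ✓
u: successors {v}; p there: v:F. ✗
v: successors {w}; p there: w:T. ✓
w: successors {x}; p there: x:F. ✗
x: successors {s}; p there: s:F. ✗
Satisfying worlds: {s, t, v}.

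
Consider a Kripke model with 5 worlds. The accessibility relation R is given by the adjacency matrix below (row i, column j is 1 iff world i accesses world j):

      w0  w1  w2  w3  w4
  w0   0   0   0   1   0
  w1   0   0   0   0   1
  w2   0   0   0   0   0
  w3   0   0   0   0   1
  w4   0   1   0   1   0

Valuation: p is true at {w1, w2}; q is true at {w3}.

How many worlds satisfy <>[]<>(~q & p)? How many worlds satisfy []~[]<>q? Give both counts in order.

For <>[]<>(~q & p):
w0: successors {w3}; []<>(~q & p) there: w3:T. ✓
w1: successors {w4}; []<>(~q & p) there: w4:F. ✗
w2: no successors, so <>[]<>(~q & p) fails. ✗
w3: successors {w4}; []<>(~q & p) there: w4:F. ✗
w4: successors {w1, w3}; []<>(~q & p) there: w1:T, w3:T. ✓
— 2 worlds.
For []~[]<>q:
w0: successors {w3}; ~[]<>q there: w3:F. ✗
w1: successors {w4}; ~[]<>q there: w4:T. ✓
w2: no successors, so []~[]<>q holds vacuously. ✓
w3: successors {w4}; ~[]<>q there: w4:T. ✓
w4: successors {w1, w3}; ~[]<>q there: w1:F, w3:F. ✗
— 3 worlds.

2 and 3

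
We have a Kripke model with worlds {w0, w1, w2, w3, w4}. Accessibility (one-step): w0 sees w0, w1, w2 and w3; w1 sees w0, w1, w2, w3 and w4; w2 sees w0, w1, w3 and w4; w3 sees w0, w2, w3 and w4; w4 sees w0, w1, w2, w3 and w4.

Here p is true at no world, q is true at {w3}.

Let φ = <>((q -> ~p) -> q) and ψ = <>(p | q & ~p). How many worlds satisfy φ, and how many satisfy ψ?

5 and 5

For <>((q -> ~p) -> q):
w0: successors {w0, w1, w2, w3}; (q -> ~p) -> q there: w0:F, w1:F, w2:F, w3:T. ✓
w1: successors {w0, w1, w2, w3, w4}; (q -> ~p) -> q there: w0:F, w1:F, w2:F, w3:T, w4:F. ✓
w2: successors {w0, w1, w3, w4}; (q -> ~p) -> q there: w0:F, w1:F, w3:T, w4:F. ✓
w3: successors {w0, w2, w3, w4}; (q -> ~p) -> q there: w0:F, w2:F, w3:T, w4:F. ✓
w4: successors {w0, w1, w2, w3, w4}; (q -> ~p) -> q there: w0:F, w1:F, w2:F, w3:T, w4:F. ✓
— 5 worlds.
For <>(p | q & ~p):
w0: successors {w0, w1, w2, w3}; p | q & ~p there: w0:F, w1:F, w2:F, w3:T. ✓
w1: successors {w0, w1, w2, w3, w4}; p | q & ~p there: w0:F, w1:F, w2:F, w3:T, w4:F. ✓
w2: successors {w0, w1, w3, w4}; p | q & ~p there: w0:F, w1:F, w3:T, w4:F. ✓
w3: successors {w0, w2, w3, w4}; p | q & ~p there: w0:F, w2:F, w3:T, w4:F. ✓
w4: successors {w0, w1, w2, w3, w4}; p | q & ~p there: w0:F, w1:F, w2:F, w3:T, w4:F. ✓
— 5 worlds.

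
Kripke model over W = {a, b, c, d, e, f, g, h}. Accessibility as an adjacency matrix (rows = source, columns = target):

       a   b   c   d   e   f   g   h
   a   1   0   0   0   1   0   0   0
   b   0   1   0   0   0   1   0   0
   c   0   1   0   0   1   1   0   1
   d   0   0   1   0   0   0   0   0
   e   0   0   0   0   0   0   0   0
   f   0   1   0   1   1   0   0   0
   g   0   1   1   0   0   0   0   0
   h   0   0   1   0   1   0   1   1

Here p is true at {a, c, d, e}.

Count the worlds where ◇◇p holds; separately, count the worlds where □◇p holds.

For ◇◇p:
a: successors {a, e}; ◇p there: a:T, e:F. ✓
b: successors {b, f}; ◇p there: b:F, f:T. ✓
c: successors {b, e, f, h}; ◇p there: b:F, e:F, f:T, h:T. ✓
d: successors {c}; ◇p there: c:T. ✓
e: no successors, so ◇◇p fails. ✗
f: successors {b, d, e}; ◇p there: b:F, d:T, e:F. ✓
g: successors {b, c}; ◇p there: b:F, c:T. ✓
h: successors {c, e, g, h}; ◇p there: c:T, e:F, g:T, h:T. ✓
— 7 worlds.
For □◇p:
a: successors {a, e}; ◇p there: a:T, e:F. ✗
b: successors {b, f}; ◇p there: b:F, f:T. ✗
c: successors {b, e, f, h}; ◇p there: b:F, e:F, f:T, h:T. ✗
d: successors {c}; ◇p there: c:T. ✓
e: no successors, so □◇p holds vacuously. ✓
f: successors {b, d, e}; ◇p there: b:F, d:T, e:F. ✗
g: successors {b, c}; ◇p there: b:F, c:T. ✗
h: successors {c, e, g, h}; ◇p there: c:T, e:F, g:T, h:T. ✗
— 2 worlds.

7 and 2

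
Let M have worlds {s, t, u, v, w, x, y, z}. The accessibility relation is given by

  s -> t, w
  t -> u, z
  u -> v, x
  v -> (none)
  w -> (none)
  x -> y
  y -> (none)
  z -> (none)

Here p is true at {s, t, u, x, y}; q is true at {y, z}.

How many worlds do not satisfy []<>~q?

4

s: successors {t, w}; <>~q there: t:T, w:F. ✗
t: successors {u, z}; <>~q there: u:T, z:F. ✗
u: successors {v, x}; <>~q there: v:F, x:F. ✗
v: no successors, so []<>~q holds vacuously. ✓
w: no successors, so []<>~q holds vacuously. ✓
x: successors {y}; <>~q there: y:F. ✗
y: no successors, so []<>~q holds vacuously. ✓
z: no successors, so []<>~q holds vacuously. ✓
Satisfying worlds: {v, w, y, z}.
So []<>~q fails at the other 4 worlds.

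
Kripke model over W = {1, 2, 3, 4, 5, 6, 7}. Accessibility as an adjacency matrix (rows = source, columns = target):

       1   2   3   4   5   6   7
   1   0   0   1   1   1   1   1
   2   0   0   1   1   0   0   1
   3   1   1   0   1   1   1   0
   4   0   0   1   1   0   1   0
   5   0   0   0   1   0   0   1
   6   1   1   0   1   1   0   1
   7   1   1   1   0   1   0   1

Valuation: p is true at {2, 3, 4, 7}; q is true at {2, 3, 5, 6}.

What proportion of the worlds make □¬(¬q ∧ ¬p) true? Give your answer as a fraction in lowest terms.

1: successors {3, 4, 5, 6, 7}; ¬(¬q ∧ ¬p) there: 3:T, 4:T, 5:T, 6:T, 7:T. ✓
2: successors {3, 4, 7}; ¬(¬q ∧ ¬p) there: 3:T, 4:T, 7:T. ✓
3: successors {1, 2, 4, 5, 6}; ¬(¬q ∧ ¬p) there: 1:F, 2:T, 4:T, 5:T, 6:T. ✗
4: successors {3, 4, 6}; ¬(¬q ∧ ¬p) there: 3:T, 4:T, 6:T. ✓
5: successors {4, 7}; ¬(¬q ∧ ¬p) there: 4:T, 7:T. ✓
6: successors {1, 2, 4, 5, 7}; ¬(¬q ∧ ¬p) there: 1:F, 2:T, 4:T, 5:T, 7:T. ✗
7: successors {1, 2, 3, 5, 7}; ¬(¬q ∧ ¬p) there: 1:F, 2:T, 3:T, 5:T, 7:T. ✗
That's 4 of 7 worlds, so 4/7.

4/7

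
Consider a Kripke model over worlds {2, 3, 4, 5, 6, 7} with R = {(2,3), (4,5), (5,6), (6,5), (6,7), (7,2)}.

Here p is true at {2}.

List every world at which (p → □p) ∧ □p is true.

{3, 7}

2: p → □p is F, □p is F. ✗
3: p → □p is T, □p is T. ✓
4: p → □p is T, □p is F. ✗
5: p → □p is T, □p is F. ✗
6: p → □p is T, □p is F. ✗
7: p → □p is T, □p is T. ✓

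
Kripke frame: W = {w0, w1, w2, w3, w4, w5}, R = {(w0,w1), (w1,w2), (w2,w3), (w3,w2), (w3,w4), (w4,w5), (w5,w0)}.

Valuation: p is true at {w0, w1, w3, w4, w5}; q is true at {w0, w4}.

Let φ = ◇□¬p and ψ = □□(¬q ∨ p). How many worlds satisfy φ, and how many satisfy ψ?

For ◇□¬p:
w0: successors {w1}; □¬p there: w1:T. ✓
w1: successors {w2}; □¬p there: w2:F. ✗
w2: successors {w3}; □¬p there: w3:F. ✗
w3: successors {w2, w4}; □¬p there: w2:F, w4:F. ✗
w4: successors {w5}; □¬p there: w5:F. ✗
w5: successors {w0}; □¬p there: w0:F. ✗
— 1 world.
For □□(¬q ∨ p):
w0: successors {w1}; □(¬q ∨ p) there: w1:T. ✓
w1: successors {w2}; □(¬q ∨ p) there: w2:T. ✓
w2: successors {w3}; □(¬q ∨ p) there: w3:T. ✓
w3: successors {w2, w4}; □(¬q ∨ p) there: w2:T, w4:T. ✓
w4: successors {w5}; □(¬q ∨ p) there: w5:T. ✓
w5: successors {w0}; □(¬q ∨ p) there: w0:T. ✓
— 6 worlds.

1 and 6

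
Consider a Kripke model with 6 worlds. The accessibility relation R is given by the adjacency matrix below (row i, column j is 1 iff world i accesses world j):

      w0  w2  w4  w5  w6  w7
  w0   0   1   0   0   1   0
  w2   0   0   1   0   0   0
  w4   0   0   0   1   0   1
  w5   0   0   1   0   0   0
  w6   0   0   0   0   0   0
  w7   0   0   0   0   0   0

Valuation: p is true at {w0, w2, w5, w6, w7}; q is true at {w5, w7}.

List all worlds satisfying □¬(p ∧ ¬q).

w0: successors {w2, w6}; ¬(p ∧ ¬q) there: w2:F, w6:F. ✗
w2: successors {w4}; ¬(p ∧ ¬q) there: w4:T. ✓
w4: successors {w5, w7}; ¬(p ∧ ¬q) there: w5:T, w7:T. ✓
w5: successors {w4}; ¬(p ∧ ¬q) there: w4:T. ✓
w6: no successors, so □¬(p ∧ ¬q) holds vacuously. ✓
w7: no successors, so □¬(p ∧ ¬q) holds vacuously. ✓

{w2, w4, w5, w6, w7}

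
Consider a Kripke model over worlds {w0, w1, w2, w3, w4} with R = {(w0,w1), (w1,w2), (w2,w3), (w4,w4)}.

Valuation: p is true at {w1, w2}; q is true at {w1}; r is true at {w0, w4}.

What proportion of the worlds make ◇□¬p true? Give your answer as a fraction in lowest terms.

w0: successors {w1}; □¬p there: w1:F. ✗
w1: successors {w2}; □¬p there: w2:T. ✓
w2: successors {w3}; □¬p there: w3:T. ✓
w3: no successors, so ◇□¬p fails. ✗
w4: successors {w4}; □¬p there: w4:T. ✓
That's 3 of 5 worlds, so 3/5.

3/5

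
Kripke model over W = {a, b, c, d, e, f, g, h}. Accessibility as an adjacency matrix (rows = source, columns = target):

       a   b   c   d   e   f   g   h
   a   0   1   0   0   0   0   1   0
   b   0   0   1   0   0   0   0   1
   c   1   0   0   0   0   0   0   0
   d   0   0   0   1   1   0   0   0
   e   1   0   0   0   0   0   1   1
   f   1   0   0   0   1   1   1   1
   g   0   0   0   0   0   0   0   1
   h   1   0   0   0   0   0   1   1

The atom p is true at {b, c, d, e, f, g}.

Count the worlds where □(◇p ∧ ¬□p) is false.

a: successors {b, g}; ◇p ∧ ¬□p there: b:T, g:F. ✗
b: successors {c, h}; ◇p ∧ ¬□p there: c:F, h:T. ✗
c: successors {a}; ◇p ∧ ¬□p there: a:F. ✗
d: successors {d, e}; ◇p ∧ ¬□p there: d:F, e:T. ✗
e: successors {a, g, h}; ◇p ∧ ¬□p there: a:F, g:F, h:T. ✗
f: successors {a, e, f, g, h}; ◇p ∧ ¬□p there: a:F, e:T, f:T, g:F, h:T. ✗
g: successors {h}; ◇p ∧ ¬□p there: h:T. ✓
h: successors {a, g, h}; ◇p ∧ ¬□p there: a:F, g:F, h:T. ✗
Satisfying worlds: {g}.
So □(◇p ∧ ¬□p) fails at the other 7 worlds.

7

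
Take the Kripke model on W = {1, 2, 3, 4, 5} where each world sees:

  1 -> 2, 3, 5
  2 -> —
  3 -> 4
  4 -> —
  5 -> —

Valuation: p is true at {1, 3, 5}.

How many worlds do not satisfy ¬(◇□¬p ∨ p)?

3

1: ◇□¬p ∨ p is T. ✗
2: ◇□¬p ∨ p is F. ✓
3: ◇□¬p ∨ p is T. ✗
4: ◇□¬p ∨ p is F. ✓
5: ◇□¬p ∨ p is T. ✗
Satisfying worlds: {2, 4}.
So ¬(◇□¬p ∨ p) fails at the other 3 worlds.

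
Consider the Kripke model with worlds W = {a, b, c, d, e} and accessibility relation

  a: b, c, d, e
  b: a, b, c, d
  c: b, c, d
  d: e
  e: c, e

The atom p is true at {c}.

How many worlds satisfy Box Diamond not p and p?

a: Box Diamond not p is T, p is F. ✗
b: Box Diamond not p is T, p is F. ✗
c: Box Diamond not p is T, p is T. ✓
d: Box Diamond not p is T, p is F. ✗
e: Box Diamond not p is T, p is F. ✗
Satisfying worlds: {c}.

1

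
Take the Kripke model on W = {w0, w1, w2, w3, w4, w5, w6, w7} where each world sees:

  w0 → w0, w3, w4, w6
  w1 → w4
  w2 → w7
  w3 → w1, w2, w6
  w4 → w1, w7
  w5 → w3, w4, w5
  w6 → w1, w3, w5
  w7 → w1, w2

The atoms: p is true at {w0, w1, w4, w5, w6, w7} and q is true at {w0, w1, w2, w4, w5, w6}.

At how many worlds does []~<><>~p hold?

w0: successors {w0, w3, w4, w6}; ~<><>~p there: w0:F, w3:F, w4:F, w6:F. ✗
w1: successors {w4}; ~<><>~p there: w4:F. ✗
w2: successors {w7}; ~<><>~p there: w7:T. ✓
w3: successors {w1, w2, w6}; ~<><>~p there: w1:T, w2:F, w6:F. ✗
w4: successors {w1, w7}; ~<><>~p there: w1:T, w7:T. ✓
w5: successors {w3, w4, w5}; ~<><>~p there: w3:F, w4:F, w5:F. ✗
w6: successors {w1, w3, w5}; ~<><>~p there: w1:T, w3:F, w5:F. ✗
w7: successors {w1, w2}; ~<><>~p there: w1:T, w2:F. ✗
Satisfying worlds: {w2, w4}.

2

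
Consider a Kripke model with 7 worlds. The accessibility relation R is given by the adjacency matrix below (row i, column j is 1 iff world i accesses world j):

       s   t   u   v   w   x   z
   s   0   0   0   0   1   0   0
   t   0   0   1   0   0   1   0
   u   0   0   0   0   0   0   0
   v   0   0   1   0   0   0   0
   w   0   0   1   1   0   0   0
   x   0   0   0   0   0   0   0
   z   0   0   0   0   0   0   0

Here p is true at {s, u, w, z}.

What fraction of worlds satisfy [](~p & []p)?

s: successors {w}; ~p & []p there: w:F. ✗
t: successors {u, x}; ~p & []p there: u:F, x:T. ✗
u: no successors, so [](~p & []p) holds vacuously. ✓
v: successors {u}; ~p & []p there: u:F. ✗
w: successors {u, v}; ~p & []p there: u:F, v:T. ✗
x: no successors, so [](~p & []p) holds vacuously. ✓
z: no successors, so [](~p & []p) holds vacuously. ✓
That's 3 of 7 worlds, so 3/7.

3/7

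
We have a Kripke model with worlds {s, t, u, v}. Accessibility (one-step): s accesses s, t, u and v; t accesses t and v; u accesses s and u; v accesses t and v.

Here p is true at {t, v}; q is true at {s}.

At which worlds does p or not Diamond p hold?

{t, u, v}

s: p is F, not Diamond p is F. ✗
t: p is T, not Diamond p is F. ✓
u: p is F, not Diamond p is T. ✓
v: p is T, not Diamond p is F. ✓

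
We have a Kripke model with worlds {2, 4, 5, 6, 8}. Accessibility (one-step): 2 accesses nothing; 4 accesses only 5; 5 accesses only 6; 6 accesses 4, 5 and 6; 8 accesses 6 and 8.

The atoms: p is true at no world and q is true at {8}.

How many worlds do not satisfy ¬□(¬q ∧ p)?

2: □(¬q ∧ p) is T. ✗
4: □(¬q ∧ p) is F. ✓
5: □(¬q ∧ p) is F. ✓
6: □(¬q ∧ p) is F. ✓
8: □(¬q ∧ p) is F. ✓
Satisfying worlds: {4, 5, 6, 8}.
So ¬□(¬q ∧ p) fails at the other 1 world.

1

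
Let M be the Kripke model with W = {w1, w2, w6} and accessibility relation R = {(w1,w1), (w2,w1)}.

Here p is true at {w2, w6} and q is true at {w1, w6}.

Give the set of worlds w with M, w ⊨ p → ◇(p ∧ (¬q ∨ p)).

{w1}

w1: p is F, ◇(p ∧ (¬q ∨ p)) is F. ✓
w2: p is T, ◇(p ∧ (¬q ∨ p)) is F. ✗
w6: p is T, ◇(p ∧ (¬q ∨ p)) is F. ✗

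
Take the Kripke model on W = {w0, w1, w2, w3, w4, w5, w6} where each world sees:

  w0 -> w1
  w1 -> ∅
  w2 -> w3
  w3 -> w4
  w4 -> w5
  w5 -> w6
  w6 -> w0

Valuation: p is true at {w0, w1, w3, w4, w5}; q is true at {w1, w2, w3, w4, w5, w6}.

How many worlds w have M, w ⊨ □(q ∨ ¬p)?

6

w0: successors {w1}; q ∨ ¬p there: w1:T. ✓
w1: no successors, so □(q ∨ ¬p) holds vacuously. ✓
w2: successors {w3}; q ∨ ¬p there: w3:T. ✓
w3: successors {w4}; q ∨ ¬p there: w4:T. ✓
w4: successors {w5}; q ∨ ¬p there: w5:T. ✓
w5: successors {w6}; q ∨ ¬p there: w6:T. ✓
w6: successors {w0}; q ∨ ¬p there: w0:F. ✗
Satisfying worlds: {w0, w1, w2, w3, w4, w5}.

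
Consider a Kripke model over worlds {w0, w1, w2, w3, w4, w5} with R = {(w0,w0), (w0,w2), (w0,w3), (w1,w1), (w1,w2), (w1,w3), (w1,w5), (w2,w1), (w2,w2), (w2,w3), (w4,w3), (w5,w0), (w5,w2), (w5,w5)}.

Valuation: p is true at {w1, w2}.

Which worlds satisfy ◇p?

{w0, w1, w2, w5}

w0: successors {w0, w2, w3}; p there: w0:F, w2:T, w3:F. ✓
w1: successors {w1, w2, w3, w5}; p there: w1:T, w2:T, w3:F, w5:F. ✓
w2: successors {w1, w2, w3}; p there: w1:T, w2:T, w3:F. ✓
w3: no successors, so ◇p fails. ✗
w4: successors {w3}; p there: w3:F. ✗
w5: successors {w0, w2, w5}; p there: w0:F, w2:T, w5:F. ✓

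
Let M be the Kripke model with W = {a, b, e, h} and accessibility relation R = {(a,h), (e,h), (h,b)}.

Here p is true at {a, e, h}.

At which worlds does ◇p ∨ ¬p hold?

a: ◇p is T, ¬p is F. ✓
b: ◇p is F, ¬p is T. ✓
e: ◇p is T, ¬p is F. ✓
h: ◇p is F, ¬p is F. ✗

{a, b, e}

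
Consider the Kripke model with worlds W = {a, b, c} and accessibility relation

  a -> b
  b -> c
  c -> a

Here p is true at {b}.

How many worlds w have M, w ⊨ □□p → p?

2

a: □□p is F, p is F. ✓
b: □□p is F, p is T. ✓
c: □□p is T, p is F. ✗
Satisfying worlds: {a, b}.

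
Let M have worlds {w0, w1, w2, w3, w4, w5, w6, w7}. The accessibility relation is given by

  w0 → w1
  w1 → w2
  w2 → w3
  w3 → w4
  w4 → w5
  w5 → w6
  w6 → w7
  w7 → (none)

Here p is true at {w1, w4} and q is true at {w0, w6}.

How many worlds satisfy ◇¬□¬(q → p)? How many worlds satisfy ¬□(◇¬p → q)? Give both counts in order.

5 and 4

For ◇¬□¬(q → p):
w0: successors {w1}; ¬□¬(q → p) there: w1:T. ✓
w1: successors {w2}; ¬□¬(q → p) there: w2:T. ✓
w2: successors {w3}; ¬□¬(q → p) there: w3:T. ✓
w3: successors {w4}; ¬□¬(q → p) there: w4:T. ✓
w4: successors {w5}; ¬□¬(q → p) there: w5:F. ✗
w5: successors {w6}; ¬□¬(q → p) there: w6:T. ✓
w6: successors {w7}; ¬□¬(q → p) there: w7:F. ✗
w7: no successors, so ◇¬□¬(q → p) fails. ✗
— 5 worlds.
For ¬□(◇¬p → q):
w0: □(◇¬p → q) is F. ✓
w1: □(◇¬p → q) is F. ✓
w2: □(◇¬p → q) is T. ✗
w3: □(◇¬p → q) is F. ✓
w4: □(◇¬p → q) is F. ✓
w5: □(◇¬p → q) is T. ✗
w6: □(◇¬p → q) is T. ✗
w7: □(◇¬p → q) is T. ✗
— 4 worlds.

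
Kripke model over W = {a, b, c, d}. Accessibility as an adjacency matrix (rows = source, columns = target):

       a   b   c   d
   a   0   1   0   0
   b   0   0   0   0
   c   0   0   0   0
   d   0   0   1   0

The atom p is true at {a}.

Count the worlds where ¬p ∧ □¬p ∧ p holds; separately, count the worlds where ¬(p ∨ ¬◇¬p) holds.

0 and 1

For ¬p ∧ □¬p ∧ p:
a: ¬p is F, □¬p ∧ p is T. ✗
b: ¬p is T, □¬p ∧ p is F. ✗
c: ¬p is T, □¬p ∧ p is F. ✗
d: ¬p is T, □¬p ∧ p is F. ✗
— 0 worlds.
For ¬(p ∨ ¬◇¬p):
a: p ∨ ¬◇¬p is T. ✗
b: p ∨ ¬◇¬p is T. ✗
c: p ∨ ¬◇¬p is T. ✗
d: p ∨ ¬◇¬p is F. ✓
— 1 world.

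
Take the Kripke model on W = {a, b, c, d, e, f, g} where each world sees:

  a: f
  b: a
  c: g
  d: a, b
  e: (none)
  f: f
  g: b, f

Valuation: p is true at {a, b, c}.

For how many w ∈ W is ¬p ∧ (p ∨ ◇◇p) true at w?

2

a: ¬p is F, p ∨ ◇◇p is T. ✗
b: ¬p is F, p ∨ ◇◇p is T. ✗
c: ¬p is F, p ∨ ◇◇p is T. ✗
d: ¬p is T, p ∨ ◇◇p is T. ✓
e: ¬p is T, p ∨ ◇◇p is F. ✗
f: ¬p is T, p ∨ ◇◇p is F. ✗
g: ¬p is T, p ∨ ◇◇p is T. ✓
Satisfying worlds: {d, g}.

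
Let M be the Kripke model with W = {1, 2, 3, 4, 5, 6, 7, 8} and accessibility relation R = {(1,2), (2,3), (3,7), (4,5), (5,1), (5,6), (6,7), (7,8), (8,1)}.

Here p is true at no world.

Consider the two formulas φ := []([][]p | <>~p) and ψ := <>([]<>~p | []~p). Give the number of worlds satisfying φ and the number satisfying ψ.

8 and 8

For []([][]p | <>~p):
1: successors {2}; [][]p | <>~p there: 2:T. ✓
2: successors {3}; [][]p | <>~p there: 3:T. ✓
3: successors {7}; [][]p | <>~p there: 7:T. ✓
4: successors {5}; [][]p | <>~p there: 5:T. ✓
5: successors {1, 6}; [][]p | <>~p there: 1:T, 6:T. ✓
6: successors {7}; [][]p | <>~p there: 7:T. ✓
7: successors {8}; [][]p | <>~p there: 8:T. ✓
8: successors {1}; [][]p | <>~p there: 1:T. ✓
— 8 worlds.
For <>([]<>~p | []~p):
1: successors {2}; []<>~p | []~p there: 2:T. ✓
2: successors {3}; []<>~p | []~p there: 3:T. ✓
3: successors {7}; []<>~p | []~p there: 7:T. ✓
4: successors {5}; []<>~p | []~p there: 5:T. ✓
5: successors {1, 6}; []<>~p | []~p there: 1:T, 6:T. ✓
6: successors {7}; []<>~p | []~p there: 7:T. ✓
7: successors {8}; []<>~p | []~p there: 8:T. ✓
8: successors {1}; []<>~p | []~p there: 1:T. ✓
— 8 worlds.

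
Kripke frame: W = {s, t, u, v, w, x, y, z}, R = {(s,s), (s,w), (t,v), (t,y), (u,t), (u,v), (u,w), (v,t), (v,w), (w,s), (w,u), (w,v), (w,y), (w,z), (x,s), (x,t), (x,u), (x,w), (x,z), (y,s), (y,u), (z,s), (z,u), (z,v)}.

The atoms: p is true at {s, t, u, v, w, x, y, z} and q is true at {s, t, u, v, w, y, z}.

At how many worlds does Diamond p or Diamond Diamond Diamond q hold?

8

s: Diamond p is T, Diamond Diamond Diamond q is T. ✓
t: Diamond p is T, Diamond Diamond Diamond q is T. ✓
u: Diamond p is T, Diamond Diamond Diamond q is T. ✓
v: Diamond p is T, Diamond Diamond Diamond q is T. ✓
w: Diamond p is T, Diamond Diamond Diamond q is T. ✓
x: Diamond p is T, Diamond Diamond Diamond q is T. ✓
y: Diamond p is T, Diamond Diamond Diamond q is T. ✓
z: Diamond p is T, Diamond Diamond Diamond q is T. ✓
Satisfying worlds: {s, t, u, v, w, x, y, z}.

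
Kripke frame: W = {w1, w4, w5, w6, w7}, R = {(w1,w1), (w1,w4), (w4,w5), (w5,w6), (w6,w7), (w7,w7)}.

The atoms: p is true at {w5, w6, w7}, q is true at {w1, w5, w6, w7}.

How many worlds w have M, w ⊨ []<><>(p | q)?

5

w1: successors {w1, w4}; <><>(p | q) there: w1:T, w4:T. ✓
w4: successors {w5}; <><>(p | q) there: w5:T. ✓
w5: successors {w6}; <><>(p | q) there: w6:T. ✓
w6: successors {w7}; <><>(p | q) there: w7:T. ✓
w7: successors {w7}; <><>(p | q) there: w7:T. ✓
Satisfying worlds: {w1, w4, w5, w6, w7}.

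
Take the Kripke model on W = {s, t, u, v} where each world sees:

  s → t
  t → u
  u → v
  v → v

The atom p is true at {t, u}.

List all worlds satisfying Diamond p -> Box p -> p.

s: Diamond p is T, Box p -> p is F. ✗
t: Diamond p is T, Box p -> p is T. ✓
u: Diamond p is F, Box p -> p is T. ✓
v: Diamond p is F, Box p -> p is T. ✓

{t, u, v}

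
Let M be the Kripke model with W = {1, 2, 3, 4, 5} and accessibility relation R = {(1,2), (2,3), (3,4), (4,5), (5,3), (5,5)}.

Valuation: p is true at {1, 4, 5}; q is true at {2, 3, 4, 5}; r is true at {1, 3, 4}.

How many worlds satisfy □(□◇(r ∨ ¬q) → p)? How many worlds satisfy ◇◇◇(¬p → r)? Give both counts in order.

For □(□◇(r ∨ ¬q) → p):
1: successors {2}; □◇(r ∨ ¬q) → p there: 2:F. ✗
2: successors {3}; □◇(r ∨ ¬q) → p there: 3:T. ✓
3: successors {4}; □◇(r ∨ ¬q) → p there: 4:T. ✓
4: successors {5}; □◇(r ∨ ¬q) → p there: 5:T. ✓
5: successors {3, 5}; □◇(r ∨ ¬q) → p there: 3:T, 5:T. ✓
— 4 worlds.
For ◇◇◇(¬p → r):
1: successors {2}; ◇◇(¬p → r) there: 2:T. ✓
2: successors {3}; ◇◇(¬p → r) there: 3:T. ✓
3: successors {4}; ◇◇(¬p → r) there: 4:T. ✓
4: successors {5}; ◇◇(¬p → r) there: 5:T. ✓
5: successors {3, 5}; ◇◇(¬p → r) there: 3:T, 5:T. ✓
— 5 worlds.

4 and 5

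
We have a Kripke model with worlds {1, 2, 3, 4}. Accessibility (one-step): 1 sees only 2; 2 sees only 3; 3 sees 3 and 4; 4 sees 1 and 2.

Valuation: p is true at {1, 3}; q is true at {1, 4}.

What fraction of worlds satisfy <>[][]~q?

1: successors {2}; [][]~q there: 2:F. ✗
2: successors {3}; [][]~q there: 3:F. ✗
3: successors {3, 4}; [][]~q there: 3:F, 4:T. ✓
4: successors {1, 2}; [][]~q there: 1:T, 2:F. ✓
That's 2 of 4 worlds, so 2/4 = 1/2.

1/2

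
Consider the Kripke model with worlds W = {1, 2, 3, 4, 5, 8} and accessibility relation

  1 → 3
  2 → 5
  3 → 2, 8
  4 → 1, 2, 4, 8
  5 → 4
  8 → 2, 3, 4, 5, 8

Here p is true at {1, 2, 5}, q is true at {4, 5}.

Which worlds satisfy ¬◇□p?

1: ◇□p is F. ✓
2: ◇□p is F. ✓
3: ◇□p is T. ✗
4: ◇□p is T. ✗
5: ◇□p is F. ✓
8: ◇□p is T. ✗

{1, 2, 5}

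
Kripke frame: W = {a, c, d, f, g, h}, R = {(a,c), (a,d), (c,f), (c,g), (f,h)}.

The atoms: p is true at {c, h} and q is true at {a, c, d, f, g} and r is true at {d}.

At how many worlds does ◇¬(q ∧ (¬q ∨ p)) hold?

3

a: successors {c, d}; ¬(q ∧ (¬q ∨ p)) there: c:F, d:T. ✓
c: successors {f, g}; ¬(q ∧ (¬q ∨ p)) there: f:T, g:T. ✓
d: no successors, so ◇¬(q ∧ (¬q ∨ p)) fails. ✗
f: successors {h}; ¬(q ∧ (¬q ∨ p)) there: h:T. ✓
g: no successors, so ◇¬(q ∧ (¬q ∨ p)) fails. ✗
h: no successors, so ◇¬(q ∧ (¬q ∨ p)) fails. ✗
Satisfying worlds: {a, c, f}.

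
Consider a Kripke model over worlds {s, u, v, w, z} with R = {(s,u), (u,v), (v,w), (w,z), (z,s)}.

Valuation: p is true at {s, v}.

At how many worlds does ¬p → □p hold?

4

s: ¬p is F, □p is F. ✓
u: ¬p is T, □p is T. ✓
v: ¬p is F, □p is F. ✓
w: ¬p is T, □p is F. ✗
z: ¬p is T, □p is T. ✓
Satisfying worlds: {s, u, v, z}.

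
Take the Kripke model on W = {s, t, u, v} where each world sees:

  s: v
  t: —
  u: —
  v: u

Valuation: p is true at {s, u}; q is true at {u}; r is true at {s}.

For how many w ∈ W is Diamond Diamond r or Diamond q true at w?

s: Diamond Diamond r is F, Diamond q is F. ✗
t: Diamond Diamond r is F, Diamond q is F. ✗
u: Diamond Diamond r is F, Diamond q is F. ✗
v: Diamond Diamond r is F, Diamond q is T. ✓
Satisfying worlds: {v}.

1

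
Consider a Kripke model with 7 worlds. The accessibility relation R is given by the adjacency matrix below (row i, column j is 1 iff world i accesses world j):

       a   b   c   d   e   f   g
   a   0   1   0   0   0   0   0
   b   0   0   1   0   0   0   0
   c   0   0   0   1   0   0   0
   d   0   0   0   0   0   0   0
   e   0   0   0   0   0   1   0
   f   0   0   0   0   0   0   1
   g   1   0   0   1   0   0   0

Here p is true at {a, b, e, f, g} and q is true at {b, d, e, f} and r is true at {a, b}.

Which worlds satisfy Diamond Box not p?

{a, b, c, g}

a: successors {b}; Box not p there: b:T. ✓
b: successors {c}; Box not p there: c:T. ✓
c: successors {d}; Box not p there: d:T. ✓
d: no successors, so Diamond Box not p fails. ✗
e: successors {f}; Box not p there: f:F. ✗
f: successors {g}; Box not p there: g:F. ✗
g: successors {a, d}; Box not p there: a:F, d:T. ✓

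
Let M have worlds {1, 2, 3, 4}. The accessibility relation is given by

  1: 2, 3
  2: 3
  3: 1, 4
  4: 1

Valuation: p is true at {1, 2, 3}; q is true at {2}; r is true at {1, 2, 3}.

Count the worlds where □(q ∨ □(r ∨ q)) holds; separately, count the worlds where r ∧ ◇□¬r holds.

2 and 0

For □(q ∨ □(r ∨ q)):
1: successors {2, 3}; q ∨ □(r ∨ q) there: 2:T, 3:F. ✗
2: successors {3}; q ∨ □(r ∨ q) there: 3:F. ✗
3: successors {1, 4}; q ∨ □(r ∨ q) there: 1:T, 4:T. ✓
4: successors {1}; q ∨ □(r ∨ q) there: 1:T. ✓
— 2 worlds.
For r ∧ ◇□¬r:
1: r is T, ◇□¬r is F. ✗
2: r is T, ◇□¬r is F. ✗
3: r is T, ◇□¬r is F. ✗
4: r is F, ◇□¬r is F. ✗
— 0 worlds.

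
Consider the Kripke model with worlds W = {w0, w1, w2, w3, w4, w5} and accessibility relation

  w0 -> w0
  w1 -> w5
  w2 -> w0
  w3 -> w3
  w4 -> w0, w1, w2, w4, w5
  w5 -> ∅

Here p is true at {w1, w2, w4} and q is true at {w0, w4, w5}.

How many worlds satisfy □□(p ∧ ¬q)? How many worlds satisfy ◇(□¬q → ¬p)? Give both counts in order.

For □□(p ∧ ¬q):
w0: successors {w0}; □(p ∧ ¬q) there: w0:F. ✗
w1: successors {w5}; □(p ∧ ¬q) there: w5:T. ✓
w2: successors {w0}; □(p ∧ ¬q) there: w0:F. ✗
w3: successors {w3}; □(p ∧ ¬q) there: w3:F. ✗
w4: successors {w0, w1, w2, w4, w5}; □(p ∧ ¬q) there: w0:F, w1:F, w2:F, w4:F, w5:T. ✗
w5: no successors, so □□(p ∧ ¬q) holds vacuously. ✓
— 2 worlds.
For ◇(□¬q → ¬p):
w0: successors {w0}; □¬q → ¬p there: w0:T. ✓
w1: successors {w5}; □¬q → ¬p there: w5:T. ✓
w2: successors {w0}; □¬q → ¬p there: w0:T. ✓
w3: successors {w3}; □¬q → ¬p there: w3:T. ✓
w4: successors {w0, w1, w2, w4, w5}; □¬q → ¬p there: w0:T, w1:T, w2:T, w4:T, w5:T. ✓
w5: no successors, so ◇(□¬q → ¬p) fails. ✗
— 5 worlds.

2 and 5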